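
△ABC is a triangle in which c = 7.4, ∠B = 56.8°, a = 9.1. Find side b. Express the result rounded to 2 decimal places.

7.99

By the law of cosines, b² = c² + a² − 2·c·a·cos B = 63.824, so b ≈ 7.989.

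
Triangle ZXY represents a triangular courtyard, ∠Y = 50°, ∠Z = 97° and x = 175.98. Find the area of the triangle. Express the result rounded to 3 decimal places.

The third angle is ∠X = 180° − ∠Y − ∠Z = 33.00°.
Law of sines: z = x·sin Z/sin X ≈ 320.7.
Law of sines: y = x·sin Y/sin X ≈ 247.52.
Area = ½·x·z·sin Y ≈ 21617.

21616.857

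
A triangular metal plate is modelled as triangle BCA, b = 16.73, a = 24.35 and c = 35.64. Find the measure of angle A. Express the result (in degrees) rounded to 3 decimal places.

∠A ≈ 36.615°

By the law of cosines, cos A = (b² + c² − a²) / (2·b·c) ≈ 0.80266, so ∠A ≈ 36.62°.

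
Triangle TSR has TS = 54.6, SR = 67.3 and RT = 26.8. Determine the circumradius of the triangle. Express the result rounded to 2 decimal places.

35.09

By the law of cosines, cos T = (RT² + TS² − SR²) / (2·RT·TS) ≈ -0.28357, so ∠T ≈ 106.47°.
Circumradius = SR/(2 sin T) ≈ 35.09.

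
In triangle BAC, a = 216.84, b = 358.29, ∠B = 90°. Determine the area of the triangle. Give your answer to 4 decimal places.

area ≈ 30923.8736

Law of sines: sin A = a·sin B/b ≈ 0.60521.
Since b ≥ a, only the acute value applies: ∠A ≈ 37.24°.
Then ∠C = 180° − ∠B − ∠A ≈ 52.76°.
Law of sines gives c = b·sin C/sin B ≈ 285.22.
Area = ½·b·a·sin C ≈ 30924.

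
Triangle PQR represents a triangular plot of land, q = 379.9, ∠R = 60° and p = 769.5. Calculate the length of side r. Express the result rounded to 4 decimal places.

By the law of cosines, r² = p² + q² − 2·p·q·cos R = 4.4412e+05, so r ≈ 666.42.

666.4242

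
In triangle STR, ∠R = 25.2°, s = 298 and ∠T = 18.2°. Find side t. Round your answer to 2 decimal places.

The third angle is ∠S = 180° − ∠T − ∠R = 136.60°.
Law of sines: t = s·sin T/sin S ≈ 135.46.

135.46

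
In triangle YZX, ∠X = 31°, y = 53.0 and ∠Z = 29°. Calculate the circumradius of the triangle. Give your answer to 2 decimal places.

The third angle is ∠Y = 180° − ∠Z − ∠X = 120.00°.
Law of sines: z = y·sin Z/sin Y ≈ 29.67.
Law of sines: x = y·sin X/sin Y ≈ 31.52.
Circumradius = y/(2 sin Y) ≈ 30.6.

30.60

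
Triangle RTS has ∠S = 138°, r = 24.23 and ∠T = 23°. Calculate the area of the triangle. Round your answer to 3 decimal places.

235.735

The third angle is ∠R = 180° − ∠T − ∠S = 19.00°.
Law of sines: t = r·sin T/sin R ≈ 29.08.
Law of sines: s = r·sin S/sin R ≈ 49.799.
Area = ½·r·t·sin S ≈ 235.73.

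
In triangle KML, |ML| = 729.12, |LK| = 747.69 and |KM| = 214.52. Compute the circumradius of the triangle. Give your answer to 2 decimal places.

By the law of cosines, cos K = (|LK|² + |KM|² − |ML|²) / (2·|LK|·|KM|) ≈ 0.22895, so ∠K ≈ 76.77°.
Circumradius = |ML|/(2 sin K) ≈ 374.51.

R ≈ 374.51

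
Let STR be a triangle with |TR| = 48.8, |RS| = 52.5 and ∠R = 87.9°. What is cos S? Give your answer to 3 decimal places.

By the law of cosines, |ST|² = |TR|² + |RS|² − 2·|TR|·|RS|·cos R = 4949.9, so |ST| ≈ 70.356.
Law of cosines again: cos S = (|RS|² + |ST|² − |TR|²)/(2·|RS|·|ST|) ≈ 0.72079, so ∠S ≈ 43.88°.

0.721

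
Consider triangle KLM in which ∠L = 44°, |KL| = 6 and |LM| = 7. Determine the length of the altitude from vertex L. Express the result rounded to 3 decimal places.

5.885

By the law of cosines, |MK|² = |KL|² + |LM|² − 2·|KL|·|LM|·cos L = 24.575, so |MK| ≈ 4.9574.
Area = ½·|KL|·|LM|·sin L ≈ 14.588.
The altitude from L has length 2·area/|MK| ≈ 5.8853.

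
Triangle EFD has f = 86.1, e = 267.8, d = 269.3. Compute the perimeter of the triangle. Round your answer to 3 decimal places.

perimeter ≈ 623.200

Perimeter = 267.8 + 86.1 + 269.3 = 623.2.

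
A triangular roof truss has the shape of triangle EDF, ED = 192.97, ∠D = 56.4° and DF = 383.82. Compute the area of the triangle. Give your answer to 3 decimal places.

Area = ½·ED·DF·sin D ≈ 30845.

area ≈ 30845.466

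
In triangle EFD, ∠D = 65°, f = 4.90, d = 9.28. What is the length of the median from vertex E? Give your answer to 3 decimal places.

5.381

Law of sines: sin F = f·sin D/d ≈ 0.47855.
Since d ≥ f, only the acute value applies: ∠F ≈ 28.59°.
Then ∠E = 180° − ∠D − ∠F ≈ 86.41°.
Law of sines gives e = d·sin E/sin D ≈ 10.219.
Median from E: ½√(2·f² + 2·d² − e²) ≈ 5.3811.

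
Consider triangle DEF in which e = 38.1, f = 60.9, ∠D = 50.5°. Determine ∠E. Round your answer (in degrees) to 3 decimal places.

∠E ≈ 38.723°

By the law of cosines, d² = e² + f² − 2·e·f·cos D = 2208.6, so d ≈ 46.996.
Law of cosines again: cos E = (f² + d² − e²)/(2·f·d) ≈ 0.78018, so ∠E ≈ 38.72°.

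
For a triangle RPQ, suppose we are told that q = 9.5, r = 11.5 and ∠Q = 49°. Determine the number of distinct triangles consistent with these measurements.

2

r·sin Q = 11.5·sin(49°) ≈ 8.679.
Since r sin Q < q < r (8.679 < 9.5 < 11.5), two triangles exist.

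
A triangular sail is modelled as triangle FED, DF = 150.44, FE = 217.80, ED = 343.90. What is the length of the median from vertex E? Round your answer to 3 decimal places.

m_E ≈ 277.838

Median from E: ½√(2·FE² + 2·ED² − DF²) ≈ 277.84.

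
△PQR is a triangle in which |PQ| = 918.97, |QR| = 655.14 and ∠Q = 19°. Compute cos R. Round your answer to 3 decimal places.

By the law of cosines, |RP|² = |PQ|² + |QR|² − 2·|PQ|·|QR|·cos Q = 1.3521e+05, so |RP| ≈ 367.71.
Law of cosines again: cos R = (|QR|² + |RP|² − |PQ|²)/(2·|QR|·|RP|) ≈ -0.58134, so ∠R ≈ 125.55°.

-0.581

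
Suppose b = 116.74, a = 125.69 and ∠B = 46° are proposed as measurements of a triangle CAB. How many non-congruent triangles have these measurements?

a·sin B = 125.69·sin(46°) ≈ 90.41.
Since a sin B < b < a (90.41 < 116.74 < 125.69), two triangles exist.

2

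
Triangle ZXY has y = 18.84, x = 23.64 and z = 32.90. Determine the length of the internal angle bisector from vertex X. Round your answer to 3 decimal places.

t_X ≈ 22.146

By the law of cosines, cos X = (y² + z² − x²) / (2·y·z) ≈ 0.70866, so ∠X ≈ 44.87°.
The bisector from X has length 2·y·z·cos(∠X/2)/(y+z) ≈ 22.146.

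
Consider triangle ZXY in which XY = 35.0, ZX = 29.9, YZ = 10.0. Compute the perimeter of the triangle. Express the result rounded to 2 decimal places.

Perimeter = 35 + 10 + 29.9 = 74.9.

perimeter ≈ 74.90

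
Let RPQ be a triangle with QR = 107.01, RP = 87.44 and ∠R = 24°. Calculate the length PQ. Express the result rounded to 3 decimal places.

By the law of cosines, PQ² = QR² + RP² − 2·QR·RP·cos R = 2000.9, so PQ ≈ 44.731.

44.731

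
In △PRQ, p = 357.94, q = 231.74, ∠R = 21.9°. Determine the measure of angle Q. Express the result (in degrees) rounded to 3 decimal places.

By the law of cosines, r² = q² + p² − 2·q·p·cos R = 27898, so r ≈ 167.03.
Law of cosines again: cos Q = (p² + r² − q²)/(2·p·r) ≈ 0.85569, so ∠Q ≈ 31.16°.

∠Q ≈ 31.164°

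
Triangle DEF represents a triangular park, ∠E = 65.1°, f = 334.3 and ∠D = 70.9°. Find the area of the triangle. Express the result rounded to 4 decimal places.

area ≈ 68945.8572

The third angle is ∠F = 180° − ∠D − ∠E = 44.00°.
Law of sines: d = f·sin D/sin F ≈ 454.75.
Law of sines: e = f·sin E/sin F ≈ 436.51.
Area = ½·f·d·sin E ≈ 68946.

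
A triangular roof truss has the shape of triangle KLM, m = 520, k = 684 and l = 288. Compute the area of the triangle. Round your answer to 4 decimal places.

area ≈ 69191.4158

Semiperimeter s = (684 + 288 + 520)/2 = 746.
Heron's formula: area = √(746·62·458·226) ≈ 69191.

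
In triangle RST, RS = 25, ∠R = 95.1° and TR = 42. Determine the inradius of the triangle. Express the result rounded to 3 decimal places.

r ≈ 8.882

By the law of cosines, ST² = TR² + RS² − 2·TR·RS·cos R = 2575.7, so ST ≈ 50.751.
Area = ½·TR·RS·sin R ≈ 522.92.
Semiperimeter s = (50.751+42+25)/2 = 58.876.
Inradius = area/s = 522.92/58.876 ≈ 8.8818.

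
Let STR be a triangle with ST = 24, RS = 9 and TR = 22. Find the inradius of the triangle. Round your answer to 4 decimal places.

Semiperimeter s = (22 + 9 + 24)/2 = 27.5.
Heron's formula: area = √(27.5·5.5·18.5·3.5) ≈ 98.962.
Inradius = area/s = 98.962/27.5 ≈ 3.5986.

3.5986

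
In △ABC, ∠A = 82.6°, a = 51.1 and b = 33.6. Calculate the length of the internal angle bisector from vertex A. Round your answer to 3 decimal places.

Law of sines: sin B = b·sin A/a ≈ 0.65206.
Since a ≥ b, only the acute value applies: ∠B ≈ 40.70°.
Then ∠C = 180° − ∠A − ∠B ≈ 56.70°.
Law of sines gives c = a·sin C/sin A ≈ 43.07.
The bisector from A has length 2·b·c·cos(∠A/2)/(b+c) ≈ 28.36.

t_A ≈ 28.360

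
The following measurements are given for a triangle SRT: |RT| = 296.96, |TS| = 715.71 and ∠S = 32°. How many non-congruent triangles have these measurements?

0

|TS|·sin S = 715.71·sin(32°) ≈ 379.3.
Since |RT| = 296.96 < 379.3 = |TS| sin S, no triangle exists.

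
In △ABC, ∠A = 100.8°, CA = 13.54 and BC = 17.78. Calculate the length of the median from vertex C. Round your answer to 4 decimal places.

Law of sines: sin B = CA·sin A/BC ≈ 0.74804.
Since BC ≥ CA, only the acute value applies: ∠B ≈ 48.42°.
Then ∠C = 180° − ∠A − ∠B ≈ 30.78°.
Law of sines gives AB = BC·sin C/sin A ≈ 9.2626.
Median from C: ½√(2·BC² + 2·CA² − AB²) ≈ 15.109.

m_C ≈ 15.1090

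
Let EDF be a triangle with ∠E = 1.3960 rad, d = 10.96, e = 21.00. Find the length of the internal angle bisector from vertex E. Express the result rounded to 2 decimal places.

10.83

Law of sines: sin D = d·sin E/e ≈ 0.51395.
Since e ≥ d, only the acute value applies: ∠D ≈ 0.5398 rad.
Then ∠F = π − ∠E − ∠D ≈ 1.2058 rad.
Law of sines gives f = e·sin F/sin E ≈ 19.92.
The bisector from E has length 2·d·f·cos(∠E/2)/(d+f) ≈ 10.833.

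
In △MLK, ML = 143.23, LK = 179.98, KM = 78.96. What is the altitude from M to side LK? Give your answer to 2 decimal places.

60.85

Semiperimeter s = (179.98 + 78.96 + 143.23)/2 = 201.08.
Heron's formula: area = √(201.08·21.105·122.12·57.855) ≈ 5475.9.
The altitude from M has length 2·area/LK ≈ 60.85.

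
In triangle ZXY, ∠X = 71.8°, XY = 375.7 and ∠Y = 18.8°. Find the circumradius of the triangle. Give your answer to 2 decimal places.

187.86

The third angle is ∠Z = 180° − ∠X − ∠Y = 89.40°.
Law of sines: YZ = XY·sin X/sin Z ≈ 356.92.
Law of sines: ZX = XY·sin Y/sin Z ≈ 121.08.
Circumradius = XY/(2 sin Z) ≈ 187.86.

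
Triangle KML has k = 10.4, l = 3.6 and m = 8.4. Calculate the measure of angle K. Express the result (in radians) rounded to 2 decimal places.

∠K ≈ 1.99 rad

By the law of cosines, cos K = (m² + l² − k²) / (2·m·l) ≈ -0.40741, so ∠K ≈ 1.990 rad.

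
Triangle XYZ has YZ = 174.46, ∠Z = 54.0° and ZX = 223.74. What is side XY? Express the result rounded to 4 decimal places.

By the law of cosines, XY² = YZ² + ZX² − 2·YZ·ZX·cos Z = 34609, so XY ≈ 186.04.

186.0350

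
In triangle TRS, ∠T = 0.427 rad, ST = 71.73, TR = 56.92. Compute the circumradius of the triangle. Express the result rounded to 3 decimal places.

37.261

By the law of cosines, RS² = ST² + TR² − 2·ST·TR·cos T = 952.52, so RS ≈ 30.863.
Area = ½·ST·TR·sin T ≈ 845.44.
Circumradius = RS/(2 sin T) ≈ 37.261.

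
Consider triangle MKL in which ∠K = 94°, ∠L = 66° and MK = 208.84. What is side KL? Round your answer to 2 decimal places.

The third angle is ∠M = 180° − ∠K − ∠L = 20.00°.
Law of sines: KL = MK·sin M/sin L ≈ 78.187.

78.19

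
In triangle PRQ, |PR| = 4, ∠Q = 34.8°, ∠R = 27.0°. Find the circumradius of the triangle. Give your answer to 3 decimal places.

3.504

The third angle is ∠P = 180° − ∠R − ∠Q = 118.20°.
Law of sines: |RQ| = |PR|·sin P/sin Q ≈ 6.1769.
Law of sines: |QP| = |PR|·sin R/sin Q ≈ 3.1819.
Circumradius = |PR|/(2 sin Q) ≈ 3.5044.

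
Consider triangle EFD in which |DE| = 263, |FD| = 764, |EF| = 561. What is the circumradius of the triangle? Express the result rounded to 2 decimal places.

R ≈ 519.11

By the law of cosines, cos E = (|DE|² + |EF|² − |FD|²) / (2·|DE|·|EF|) ≈ -0.67711, so ∠E ≈ 132.62°.
Circumradius = |FD|/(2 sin E) ≈ 519.11.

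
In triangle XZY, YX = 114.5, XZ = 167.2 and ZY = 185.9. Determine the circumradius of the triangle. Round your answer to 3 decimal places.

By the law of cosines, cos X = (YX² + XZ² − ZY²) / (2·YX·XZ) ≈ 0.16995, so ∠X ≈ 80.21°.
Circumradius = ZY/(2 sin X) ≈ 94.322.

94.322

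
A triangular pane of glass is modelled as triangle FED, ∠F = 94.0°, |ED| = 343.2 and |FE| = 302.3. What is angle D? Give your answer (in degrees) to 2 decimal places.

Law of sines: sin D = |FE|·sin F/|ED| ≈ 0.87868.
Since |ED| ≥ |FE|, only the acute value applies: ∠D ≈ 61.48°.
Then ∠E = 180° − ∠F − ∠D ≈ 24.52°.

∠D ≈ 61.48°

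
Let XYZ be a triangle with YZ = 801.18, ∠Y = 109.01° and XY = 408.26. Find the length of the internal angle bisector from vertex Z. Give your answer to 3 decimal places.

By the law of cosines, ZX² = XY² + YZ² − 2·XY·YZ·cos Y = 1.0217e+06, so ZX ≈ 1010.8.
Law of cosines again: cos Z = (YZ² + ZX² − XY²)/(2·YZ·ZX) ≈ 0.92421, so ∠Z ≈ 22.45°.
The bisector from Z has length 2·YZ·ZX·cos(∠Z/2)/(YZ+ZX) ≈ 876.75.

876.753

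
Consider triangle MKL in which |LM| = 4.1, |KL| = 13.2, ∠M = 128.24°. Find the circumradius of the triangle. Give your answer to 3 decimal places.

Law of sines: sin K = |LM|·sin M/|KL| ≈ 0.24396.
Since |KL| ≥ |LM|, only the acute value applies: ∠K ≈ 14.12°.
Then ∠L = 180° − ∠M − ∠K ≈ 37.64°.
Law of sines gives |MK| = |KL|·sin L/sin M ≈ 10.263.
Circumradius = |KL|/(2 sin M) ≈ 8.4031.

R ≈ 8.403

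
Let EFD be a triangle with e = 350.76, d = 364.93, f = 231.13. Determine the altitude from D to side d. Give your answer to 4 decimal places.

h_D ≈ 214.0950

Semiperimeter s = (350.76 + 231.13 + 364.93)/2 = 473.41.
Heron's formula: area = √(473.41·122.65·242.28·108.48) ≈ 39065.
The altitude from D has length 2·area/d ≈ 214.1.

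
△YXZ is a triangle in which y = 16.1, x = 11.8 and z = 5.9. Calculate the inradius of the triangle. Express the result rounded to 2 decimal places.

1.63

Semiperimeter s = (16.1 + 11.8 + 5.9)/2 = 16.9.
Heron's formula: area = √(16.9·0.8·5.1·11) ≈ 27.54.
Inradius = area/s = 27.54/16.9 ≈ 1.6296.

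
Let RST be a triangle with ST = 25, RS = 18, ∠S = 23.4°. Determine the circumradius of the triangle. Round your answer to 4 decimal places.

By the law of cosines, TR² = RS² + ST² − 2·RS·ST·cos S = 123.02, so TR ≈ 11.091.
Area = ½·RS·ST·sin S ≈ 89.358.
Circumradius = TR/(2 sin S) ≈ 13.964.

13.9639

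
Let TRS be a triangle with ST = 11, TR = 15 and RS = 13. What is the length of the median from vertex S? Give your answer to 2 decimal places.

Median from S: ½√(2·RS² + 2·ST² − TR²) ≈ 9.4207.

9.42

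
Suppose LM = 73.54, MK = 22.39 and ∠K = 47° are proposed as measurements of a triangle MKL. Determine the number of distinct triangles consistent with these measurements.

MK·sin K = 22.39·sin(47°) ≈ 16.38.
Since LM ≥ MK, exactly one triangle exists.

1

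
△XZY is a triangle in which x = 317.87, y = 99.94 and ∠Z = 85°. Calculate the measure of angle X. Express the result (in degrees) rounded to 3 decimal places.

77.150

By the law of cosines, z² = y² + x² − 2·y·x·cos Z = 1.0549e+05, so z ≈ 324.8.
Law of cosines again: cos X = (z² + y² − x²)/(2·z·y) ≈ 0.22240, so ∠X ≈ 77.15°.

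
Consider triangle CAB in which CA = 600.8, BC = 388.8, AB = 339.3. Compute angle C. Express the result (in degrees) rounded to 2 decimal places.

By the law of cosines, cos C = (BC² + CA² − AB²) / (2·BC·CA) ≈ 0.84978, so ∠C ≈ 31.81°.

∠C ≈ 31.81°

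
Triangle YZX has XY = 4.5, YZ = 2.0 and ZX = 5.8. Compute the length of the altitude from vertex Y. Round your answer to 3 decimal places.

1.324

Semiperimeter s = (5.8 + 4.5 + 2)/2 = 6.15.
Heron's formula: area = √(6.15·0.35·1.65·4.15) ≈ 3.8392.
The altitude from Y has length 2·area/ZX ≈ 1.3239.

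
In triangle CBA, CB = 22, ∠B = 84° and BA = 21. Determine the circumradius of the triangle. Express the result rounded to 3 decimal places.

By the law of cosines, AC² = CB² + BA² − 2·CB·BA·cos B = 828.42, so AC ≈ 28.782.
Area = ½·CB·BA·sin B ≈ 229.73.
Circumradius = AC/(2 sin B) ≈ 14.47.

R ≈ 14.470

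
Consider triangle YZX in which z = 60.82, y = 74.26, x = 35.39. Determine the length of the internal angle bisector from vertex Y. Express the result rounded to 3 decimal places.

By the law of cosines, cos Y = (z² + x² − y²) / (2·z·x) ≈ -0.13079, so ∠Y ≈ 97.52°.
The bisector from Y has length 2·z·x·cos(∠Y/2)/(z+x) ≈ 29.497.

t_Y ≈ 29.497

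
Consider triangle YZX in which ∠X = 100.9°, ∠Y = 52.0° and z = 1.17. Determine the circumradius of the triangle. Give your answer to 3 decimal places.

The third angle is ∠Z = 180° − ∠X − ∠Y = 27.10°.
Law of sines: y = z·sin Y/sin Z ≈ 2.0239.
Law of sines: x = z·sin X/sin Z ≈ 2.522.
Circumradius = z/(2 sin Z) ≈ 1.2842.

R ≈ 1.284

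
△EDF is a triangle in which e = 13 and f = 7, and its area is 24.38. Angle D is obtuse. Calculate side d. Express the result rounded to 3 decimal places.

19.279

From area = ½·f·e·sin D, we get sin D = 2·area/(f·e) ≈ 0.53582.
Taking the obtuse solution, ∠D ≈ 147.60°.
Law of cosines then gives d ≈ 19.279.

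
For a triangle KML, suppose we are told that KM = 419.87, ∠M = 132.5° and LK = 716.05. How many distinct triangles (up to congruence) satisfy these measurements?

1

KM·sin M = 419.87·sin(132.5°) ≈ 309.6.
Since ∠M is not acute, a triangle exists only if LK > KM; here LK > KM, so there is exactly one triangle.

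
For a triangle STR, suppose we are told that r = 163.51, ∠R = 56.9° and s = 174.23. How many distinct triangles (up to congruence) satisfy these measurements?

s·sin R = 174.23·sin(56.9°) ≈ 146.
Since s sin R < r < s (146 < 163.51 < 174.23), two triangles exist.

2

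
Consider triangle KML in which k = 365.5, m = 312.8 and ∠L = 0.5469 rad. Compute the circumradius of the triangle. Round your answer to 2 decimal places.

R ≈ 182.75

By the law of cosines, l² = k² + m² − 2·k·m·cos L = 36129, so l ≈ 190.08.
Area = ½·k·m·sin L ≈ 29728.
Circumradius = l/(2 sin L) ≈ 182.75.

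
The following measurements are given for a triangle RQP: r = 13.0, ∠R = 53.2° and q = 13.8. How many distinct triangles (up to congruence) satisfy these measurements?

2

q·sin R = 13.8·sin(53.2°) ≈ 11.05.
Since q sin R < r < q (11.05 < 13.0 < 13.8), two triangles exist.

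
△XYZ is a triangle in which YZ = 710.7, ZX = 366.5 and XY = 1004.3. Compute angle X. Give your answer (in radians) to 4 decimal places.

∠X ≈ 0.5227 rad

By the law of cosines, cos X = (ZX² + XY² − YZ²) / (2·ZX·XY) ≈ 0.86646, so ∠X ≈ 0.5227 rad.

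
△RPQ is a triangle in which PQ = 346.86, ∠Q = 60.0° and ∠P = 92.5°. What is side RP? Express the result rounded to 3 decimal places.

The third angle is ∠R = 180° − ∠P − ∠Q = 27.50°.
Law of sines: RP = PQ·sin Q/sin R ≈ 650.55.

650.548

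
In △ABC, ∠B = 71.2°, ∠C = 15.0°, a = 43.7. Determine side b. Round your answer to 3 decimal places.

The third angle is ∠A = 180° − ∠B − ∠C = 93.80°.
Law of sines: b = a·sin B/sin A ≈ 41.46.

41.460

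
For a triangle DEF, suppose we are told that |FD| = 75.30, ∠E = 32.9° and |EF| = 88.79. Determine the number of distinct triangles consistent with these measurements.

|EF|·sin E = 88.79·sin(32.9°) ≈ 48.23.
Since |EF| sin E < |FD| < |EF| (48.23 < 75.30 < 88.79), two triangles exist.

2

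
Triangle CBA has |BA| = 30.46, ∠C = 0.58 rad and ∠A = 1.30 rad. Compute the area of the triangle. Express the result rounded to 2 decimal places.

The third angle is ∠B = π − ∠A − ∠C = 1.262 rad.
Law of sines: |AC| = |BA|·sin B/sin C ≈ 52.946.
Law of sines: |CB| = |BA|·sin A/sin C ≈ 53.556.
Area = ½·|BA|·|AC|·sin A ≈ 776.98.

area ≈ 776.98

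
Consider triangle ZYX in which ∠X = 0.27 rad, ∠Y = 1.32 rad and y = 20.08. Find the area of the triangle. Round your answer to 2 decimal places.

The third angle is ∠Z = π − ∠Y − ∠X = 1.552 rad.
Law of sines: z = y·sin Z/sin Y ≈ 20.725.
Law of sines: x = y·sin X/sin Y ≈ 5.5289.
Area = ½·y·z·sin X ≈ 55.5.

55.50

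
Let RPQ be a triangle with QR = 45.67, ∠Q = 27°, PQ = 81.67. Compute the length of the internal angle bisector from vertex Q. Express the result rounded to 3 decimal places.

56.963

By the law of cosines, RP² = PQ² + QR² − 2·PQ·QR·cos Q = 2109.1, so RP ≈ 45.925.
The bisector from Q has length 2·PQ·QR·cos(∠Q/2)/(PQ+QR) ≈ 56.963.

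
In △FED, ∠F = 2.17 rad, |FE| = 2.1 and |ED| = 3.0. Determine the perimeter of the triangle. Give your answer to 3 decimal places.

perimeter ≈ 6.364

Law of sines: sin D = |FE|·sin F/|ED| ≈ 0.57805.
Since |ED| ≥ |FE|, only the acute value applies: ∠D ≈ 0.616 rad.
Then ∠E = π − ∠F − ∠D ≈ 0.355 rad.
Law of sines gives |DF| = |ED|·sin E/sin F ≈ 1.2636.
Semiperimeter s = (3+1.2636+2.1)/2 = 3.1818.
Perimeter = 3 + 1.2636 + 2.1 = 6.3636.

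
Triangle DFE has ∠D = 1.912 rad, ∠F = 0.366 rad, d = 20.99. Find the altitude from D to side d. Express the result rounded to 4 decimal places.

The third angle is ∠E = π − ∠D − ∠F = 0.864 rad.
Law of sines: f = d·sin F/sin D ≈ 7.9715.
Law of sines: e = d·sin E/sin D ≈ 16.932.
Area = ½·d·f·sin E ≈ 63.598.
The altitude from D has length 2·area/d ≈ 6.0598.

h_D ≈ 6.0598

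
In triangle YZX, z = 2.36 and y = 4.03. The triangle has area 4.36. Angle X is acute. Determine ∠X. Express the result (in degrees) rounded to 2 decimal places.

From area = ½·y·z·sin X, we get sin X = 2·area/(y·z) ≈ 0.91685.
Taking the acute solution, ∠X ≈ 66.47°.

66.47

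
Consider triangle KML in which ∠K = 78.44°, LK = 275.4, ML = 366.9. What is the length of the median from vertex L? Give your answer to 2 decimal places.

Law of sines: sin M = LK·sin K/ML ≈ 0.73539.
Since ML ≥ LK, only the acute value applies: ∠M ≈ 47.34°.
Then ∠L = 180° − ∠K − ∠M ≈ 54.22°.
Law of sines gives KM = ML·sin L/sin K ≈ 303.82.
Median from L: ½√(2·ML² + 2·LK² − KM²) ≈ 286.63.

286.63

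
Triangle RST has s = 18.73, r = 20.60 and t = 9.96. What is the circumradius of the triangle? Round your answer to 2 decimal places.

By the law of cosines, cos R = (s² + t² − r²) / (2·s·t) ≈ 0.06876, so ∠R ≈ 1.502 rad.
Circumradius = r/(2 sin R) ≈ 10.324.

10.32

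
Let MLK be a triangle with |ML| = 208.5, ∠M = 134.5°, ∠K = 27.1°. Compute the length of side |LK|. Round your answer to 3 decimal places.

326.450

The third angle is ∠L = 180° − ∠K − ∠M = 18.40°.
Law of sines: |LK| = |ML|·sin M/sin K ≈ 326.45.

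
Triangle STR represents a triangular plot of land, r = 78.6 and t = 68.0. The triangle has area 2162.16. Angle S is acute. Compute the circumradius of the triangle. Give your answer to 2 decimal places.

41.55

From area = ½·t·r·sin S, we get sin S = 2·area/(t·r) ≈ 0.80907.
Taking the acute solution, ∠S ≈ 54.01°.
Law of cosines then gives s ≈ 67.228.
Circumradius = s/(2 sin S) ≈ 41.546.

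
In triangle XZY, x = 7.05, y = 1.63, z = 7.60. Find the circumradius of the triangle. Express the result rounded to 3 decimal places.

By the law of cosines, cos X = (z² + y² − x²) / (2·z·y) ≈ 0.43245, so ∠X ≈ 1.124 rad.
Circumradius = x/(2 sin X) ≈ 3.9095.

R ≈ 3.909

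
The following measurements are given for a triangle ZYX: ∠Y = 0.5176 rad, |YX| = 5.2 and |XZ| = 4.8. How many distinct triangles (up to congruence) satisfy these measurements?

|YX|·sin Y = 5.2·sin(0.5176 rad) ≈ 2.573.
Since |YX| sin Y < |XZ| < |YX| (2.573 < 4.8 < 5.2), two triangles exist.

2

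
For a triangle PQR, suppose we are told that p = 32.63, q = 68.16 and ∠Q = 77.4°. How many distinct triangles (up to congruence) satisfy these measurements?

p·sin Q = 32.63·sin(77.4°) ≈ 31.84.
Since q ≥ p, exactly one triangle exists.

1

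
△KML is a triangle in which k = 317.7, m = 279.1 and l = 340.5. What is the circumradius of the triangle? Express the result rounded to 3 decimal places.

182.084

By the law of cosines, cos K = (m² + l² − k²) / (2·m·l) ≈ 0.48879, so ∠K ≈ 60.74°.
Circumradius = k/(2 sin K) ≈ 182.08.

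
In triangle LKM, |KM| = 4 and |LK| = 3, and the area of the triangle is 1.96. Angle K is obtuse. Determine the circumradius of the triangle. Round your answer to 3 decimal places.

From area = ½·|LK|·|KM|·sin K, we get sin K = 2·area/(|LK|·|KM|) ≈ 0.32667.
Taking the obtuse solution, ∠K ≈ 160.93°.
Law of cosines then gives |ML| ≈ 6.9053.
Circumradius = |ML|/(2 sin K) ≈ 10.569.

10.569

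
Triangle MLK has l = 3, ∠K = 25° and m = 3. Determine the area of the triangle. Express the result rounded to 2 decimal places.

1.90

Area = ½·m·l·sin K ≈ 1.9018.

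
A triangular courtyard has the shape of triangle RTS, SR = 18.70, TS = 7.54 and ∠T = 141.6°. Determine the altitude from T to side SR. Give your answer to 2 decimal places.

Law of sines: sin R = TS·sin T/SR ≈ 0.25045.
Since SR ≥ TS, only the acute value applies: ∠R ≈ 14.50°.
Then ∠S = 180° − ∠T − ∠R ≈ 23.90°.
Law of sines gives RT = SR·sin S/sin T ≈ 12.195.
Area = ½·SR·TS·sin S ≈ 28.557.
The altitude from T has length 2·area/SR ≈ 3.0543.

h_T ≈ 3.05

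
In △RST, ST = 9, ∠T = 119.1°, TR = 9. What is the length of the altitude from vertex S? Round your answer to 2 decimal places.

By the law of cosines, RS² = ST² + TR² − 2·ST·TR·cos T = 240.79, so RS ≈ 15.517.
Area = ½·ST·TR·sin T ≈ 35.388.
The altitude from S has length 2·area/TR ≈ 7.864.

7.86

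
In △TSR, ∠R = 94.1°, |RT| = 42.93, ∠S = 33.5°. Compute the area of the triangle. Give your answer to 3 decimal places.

The third angle is ∠T = 180° − ∠S − ∠R = 52.40°.
Law of sines: |SR| = |RT|·sin T/sin S ≈ 61.625.
Law of sines: |TS| = |RT|·sin R/sin S ≈ 77.582.
Area = ½·|RT|·|SR|·sin R ≈ 1319.4.

area ≈ 1319.391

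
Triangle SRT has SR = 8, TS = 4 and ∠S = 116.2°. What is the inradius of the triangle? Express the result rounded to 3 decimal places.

By the law of cosines, RT² = TS² + SR² − 2·TS·SR·cos S = 108.26, so RT ≈ 10.405.
Area = ½·TS·SR·sin S ≈ 14.356.
Semiperimeter s = (10.405+4+8)/2 = 11.202.
Inradius = area/s = 14.356/11.202 ≈ 1.2815.

r ≈ 1.282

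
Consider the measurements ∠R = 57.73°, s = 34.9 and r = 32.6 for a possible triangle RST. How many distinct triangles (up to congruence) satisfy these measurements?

s·sin R = 34.9·sin(57.73°) ≈ 29.51.
Since s sin R < r < s (29.51 < 32.6 < 34.9), two triangles exist.

2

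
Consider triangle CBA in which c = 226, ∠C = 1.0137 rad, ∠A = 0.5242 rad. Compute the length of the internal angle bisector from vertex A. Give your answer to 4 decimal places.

t_A ≈ 236.0754

The third angle is ∠B = π − ∠A − ∠C = 1.6037 rad.
Law of sines: b = c·sin B/sin C ≈ 266.12.
Law of sines: a = c·sin A/sin C ≈ 133.27.
The bisector from A has length 2·c·b·cos(∠A/2)/(c+b) ≈ 236.08.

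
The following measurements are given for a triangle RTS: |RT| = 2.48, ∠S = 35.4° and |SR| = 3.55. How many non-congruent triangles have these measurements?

|SR|·sin S = 3.55·sin(35.4°) ≈ 2.056.
Since |SR| sin S < |RT| < |SR| (2.056 < 2.48 < 3.55), two triangles exist.

2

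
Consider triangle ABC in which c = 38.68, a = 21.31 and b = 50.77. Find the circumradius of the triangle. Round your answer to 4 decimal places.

R ≈ 27.4502

By the law of cosines, cos A = (b² + c² − a²) / (2·b·c) ≈ 0.92159, so ∠A ≈ 0.399 rad.
Circumradius = a/(2 sin A) ≈ 27.45.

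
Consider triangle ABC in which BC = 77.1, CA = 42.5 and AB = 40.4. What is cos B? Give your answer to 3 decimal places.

0.926

By the law of cosines, cos B = (AB² + BC² − CA²) / (2·AB·BC) ≈ 0.92626, so ∠B ≈ 22.14°.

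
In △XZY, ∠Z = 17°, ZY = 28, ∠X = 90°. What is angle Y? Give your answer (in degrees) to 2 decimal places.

∠Y ≈ 73.00°

The third angle is ∠Y = 180° − ∠X − ∠Z = 73.00°.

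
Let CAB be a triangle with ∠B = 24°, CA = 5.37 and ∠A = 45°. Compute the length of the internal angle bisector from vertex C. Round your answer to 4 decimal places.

t_C ≈ 3.8618

The third angle is ∠C = 180° − ∠A − ∠B = 111.00°.
Law of sines: AB = CA·sin C/sin B ≈ 12.326.
Law of sines: BC = CA·sin A/sin B ≈ 9.3357.
The bisector from C has length 2·BC·CA·cos(∠C/2)/(BC+CA) ≈ 3.8618.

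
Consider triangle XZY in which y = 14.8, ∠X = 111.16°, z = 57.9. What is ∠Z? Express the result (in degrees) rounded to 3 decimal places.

By the law of cosines, x² = z² + y² − 2·z·y·cos X = 4190.1, so x ≈ 64.731.
Law of cosines again: cos Z = (y² + x² − z²)/(2·y·x) ≈ 0.55152, so ∠Z ≈ 56.53°.

56.529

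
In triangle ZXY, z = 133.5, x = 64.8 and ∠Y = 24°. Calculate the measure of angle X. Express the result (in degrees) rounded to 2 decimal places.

By the law of cosines, y² = z² + x² − 2·z·x·cos Y = 6215.5, so y ≈ 78.838.
Law of cosines again: cos X = (y² + z² − x²)/(2·y·z) ≈ 0.94246, so ∠X ≈ 19.53°.

∠X ≈ 19.53°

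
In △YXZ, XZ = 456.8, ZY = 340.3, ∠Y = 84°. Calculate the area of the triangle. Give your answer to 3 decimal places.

Law of sines: sin X = ZY·sin Y/XZ ≈ 0.74088.
Since XZ ≥ ZY, only the acute value applies: ∠X ≈ 47.81°.
Then ∠Z = 180° − ∠Y − ∠X ≈ 48.19°.
Law of sines gives YX = XZ·sin Z/sin Y ≈ 342.37.
Area = ½·XZ·ZY·sin Z ≈ 57936.

area ≈ 57935.641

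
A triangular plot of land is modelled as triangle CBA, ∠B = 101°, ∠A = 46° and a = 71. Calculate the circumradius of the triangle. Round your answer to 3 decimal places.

The third angle is ∠C = 180° − ∠B − ∠A = 33.00°.
Law of sines: c = a·sin C/sin A ≈ 53.757.
Law of sines: b = a·sin B/sin A ≈ 96.888.
Circumradius = a/(2 sin A) ≈ 49.351.

49.351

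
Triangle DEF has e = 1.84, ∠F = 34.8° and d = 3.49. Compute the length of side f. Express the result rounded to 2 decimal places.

2.24

By the law of cosines, f² = d² + e² − 2·d·e·cos F = 5.0195, so f ≈ 2.2404.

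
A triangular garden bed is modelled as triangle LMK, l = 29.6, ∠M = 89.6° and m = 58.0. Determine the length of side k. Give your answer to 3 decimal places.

50.085

Law of sines: sin L = l·sin M/m ≈ 0.51033.
Since m ≥ l, only the acute value applies: ∠L ≈ 30.69°.
Then ∠K = 180° − ∠M − ∠L ≈ 59.71°.
Law of sines gives k = m·sin K/sin M ≈ 50.085.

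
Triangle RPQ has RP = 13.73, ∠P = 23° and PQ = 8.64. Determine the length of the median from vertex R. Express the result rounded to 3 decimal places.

By the law of cosines, QR² = RP² + PQ² − 2·RP·PQ·cos P = 44.769, so QR ≈ 6.6909.
Median from R: ½√(2·QR² + 2·RP² − PQ²) ≈ 9.8984.

m_R ≈ 9.898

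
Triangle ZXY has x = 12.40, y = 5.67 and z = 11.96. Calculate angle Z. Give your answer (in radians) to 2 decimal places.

1.26

By the law of cosines, cos Z = (x² + y² − z²) / (2·x·y) ≈ 0.30485, so ∠Z ≈ 1.261 rad.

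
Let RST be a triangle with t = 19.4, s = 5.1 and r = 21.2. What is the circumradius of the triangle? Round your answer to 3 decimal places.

10.913

By the law of cosines, cos R = (s² + t² − r²) / (2·s·t) ≈ -0.23787, so ∠R ≈ 103.76°.
Circumradius = r/(2 sin R) ≈ 10.913.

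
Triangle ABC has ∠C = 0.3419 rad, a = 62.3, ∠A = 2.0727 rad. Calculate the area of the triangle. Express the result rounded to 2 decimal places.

The third angle is ∠B = π − ∠C − ∠A = 0.7270 rad.
Law of sines: b = a·sin B/sin A ≈ 47.231.
Law of sines: c = a·sin C/sin A ≈ 23.826.
Area = ½·a·b·sin C ≈ 493.28.

493.28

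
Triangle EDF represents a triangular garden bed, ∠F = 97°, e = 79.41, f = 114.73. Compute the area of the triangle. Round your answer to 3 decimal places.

Law of sines: sin E = e·sin F/f ≈ 0.68699.
Since f ≥ e, only the acute value applies: ∠E ≈ 43.39°.
Then ∠D = 180° − ∠F − ∠E ≈ 39.61°.
Law of sines gives d = f·sin D/sin F ≈ 73.693.
Area = ½·f·e·sin D ≈ 2904.2.

2904.175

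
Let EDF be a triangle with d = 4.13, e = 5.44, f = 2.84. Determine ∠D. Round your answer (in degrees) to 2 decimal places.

By the law of cosines, cos D = (f² + e² − d²) / (2·f·e) ≈ 0.66676, so ∠D ≈ 48.18°.

∠D ≈ 48.18°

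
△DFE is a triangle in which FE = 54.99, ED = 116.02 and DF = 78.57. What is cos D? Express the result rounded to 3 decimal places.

By the law of cosines, cos D = (ED² + DF² − FE²) / (2·ED·DF) ≈ 0.91107, so ∠D ≈ 0.425 rad.

0.911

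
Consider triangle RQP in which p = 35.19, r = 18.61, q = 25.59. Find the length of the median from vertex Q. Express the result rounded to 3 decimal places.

Median from Q: ½√(2·p² + 2·r² − q²) ≈ 25.072.

m_Q ≈ 25.072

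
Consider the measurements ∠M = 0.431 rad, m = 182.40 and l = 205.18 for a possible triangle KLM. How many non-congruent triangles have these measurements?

l·sin M = 205.18·sin(0.431 rad) ≈ 85.72.
Since l sin M < m < l (85.72 < 182.40 < 205.18), two triangles exist.

2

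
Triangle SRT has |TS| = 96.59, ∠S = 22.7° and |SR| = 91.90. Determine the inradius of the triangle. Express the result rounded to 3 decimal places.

By the law of cosines, |RT|² = |TS|² + |SR|² − 2·|TS|·|SR|·cos S = 1397.2, so |RT| ≈ 37.379.
Area = ½·|TS|·|SR|·sin S ≈ 1712.8.
Semiperimeter s = (37.379+96.59+91.9)/2 = 112.93.
Inradius = area/s = 1712.8/112.93 ≈ 15.166.

r ≈ 15.166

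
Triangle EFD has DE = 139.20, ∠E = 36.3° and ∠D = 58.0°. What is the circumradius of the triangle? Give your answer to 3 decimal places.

R ≈ 69.796

The third angle is ∠F = 180° − ∠D − ∠E = 85.70°.
Law of sines: FD = DE·sin E/sin F ≈ 82.641.
Law of sines: EF = DE·sin D/sin F ≈ 118.38.
Circumradius = DE/(2 sin F) ≈ 69.796.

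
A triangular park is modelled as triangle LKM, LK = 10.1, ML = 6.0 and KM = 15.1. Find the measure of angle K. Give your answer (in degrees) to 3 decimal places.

By the law of cosines, cos K = (LK² + KM² − ML²) / (2·LK·KM) ≈ 0.96394, so ∠K ≈ 15.43°.

15.434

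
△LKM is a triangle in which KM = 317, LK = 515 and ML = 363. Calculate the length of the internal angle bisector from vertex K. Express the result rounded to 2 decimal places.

t_K ≈ 363.56

By the law of cosines, cos K = (LK² + KM² − ML²) / (2·LK·KM) ≈ 0.71650, so ∠K ≈ 44.23°.
The bisector from K has length 2·LK·KM·cos(∠K/2)/(LK+KM) ≈ 363.56.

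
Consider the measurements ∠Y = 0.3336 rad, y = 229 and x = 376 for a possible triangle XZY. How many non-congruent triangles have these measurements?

2

x·sin Y = 376·sin(0.3336 rad) ≈ 123.1.
Since x sin Y < y < x (123.1 < 229 < 376), two triangles exist.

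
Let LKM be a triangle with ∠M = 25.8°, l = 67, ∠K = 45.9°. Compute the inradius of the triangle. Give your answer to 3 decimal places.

The third angle is ∠L = 180° − ∠K − ∠M = 108.30°.
Law of sines: k = l·sin K/sin L ≈ 50.677.
Law of sines: m = l·sin M/sin L ≈ 30.714.
Area = ½·l·k·sin M ≈ 738.89.
Semiperimeter s = (67+50.677+30.714)/2 = 74.196.
Inradius = area/s = 738.89/74.196 ≈ 9.9587.

r ≈ 9.959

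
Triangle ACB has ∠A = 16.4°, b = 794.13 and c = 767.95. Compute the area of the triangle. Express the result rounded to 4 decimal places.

area ≈ 86093.2699

Area = ½·c·b·sin A ≈ 86093.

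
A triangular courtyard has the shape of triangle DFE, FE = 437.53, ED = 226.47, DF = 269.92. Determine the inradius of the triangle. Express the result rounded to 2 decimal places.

Semiperimeter s = (437.53 + 226.47 + 269.92)/2 = 466.96.
Heron's formula: area = √(466.96·29.43·240.49·197.04) ≈ 25519.
Inradius = area/s = 25519/466.96 ≈ 54.649.

54.65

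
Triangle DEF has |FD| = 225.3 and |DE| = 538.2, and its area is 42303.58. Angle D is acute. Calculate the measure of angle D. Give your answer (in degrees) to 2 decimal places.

44.25

From area = ½·|FD|·|DE|·sin D, we get sin D = 2·area/(|FD|·|DE|) ≈ 0.69775.
Taking the acute solution, ∠D ≈ 44.25°.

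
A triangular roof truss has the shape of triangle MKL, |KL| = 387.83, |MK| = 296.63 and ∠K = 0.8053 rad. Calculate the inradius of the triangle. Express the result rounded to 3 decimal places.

r ≈ 85.915

By the law of cosines, |LM|² = |MK|² + |KL|² − 2·|MK|·|KL|·cos K = 78977, so |LM| ≈ 281.03.
Area = ½·|MK|·|KL|·sin K ≈ 41475.
Semiperimeter s = (387.83+281.03+296.63)/2 = 482.74.
Inradius = area/s = 41475/482.74 ≈ 85.915.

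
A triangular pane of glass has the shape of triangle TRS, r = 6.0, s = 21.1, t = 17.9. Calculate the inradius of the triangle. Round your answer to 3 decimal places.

2.173

Semiperimeter p = (17.9 + 6 + 21.1)/2 = 22.5.
Heron's formula: area = √(22.5·4.6·16.5·1.4) ≈ 48.896.
Inradius = area/p = 48.896/22.5 ≈ 2.1732.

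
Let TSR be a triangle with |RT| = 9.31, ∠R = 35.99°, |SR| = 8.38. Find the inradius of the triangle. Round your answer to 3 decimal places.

1.974

By the law of cosines, |TS|² = |SR|² + |RT|² − 2·|SR|·|RT|·cos R = 30.649, so |TS| ≈ 5.5362.
Area = ½·|SR|·|RT|·sin R ≈ 22.923.
Semiperimeter s = (8.38+9.31+5.5362)/2 = 11.613.
Inradius = area/s = 22.923/11.613 ≈ 1.9739.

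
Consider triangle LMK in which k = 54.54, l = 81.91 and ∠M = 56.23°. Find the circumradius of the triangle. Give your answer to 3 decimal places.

R ≈ 41.312

By the law of cosines, m² = k² + l² − 2·k·l·cos M = 4717.4, so m ≈ 68.683.
Area = ½·k·l·sin M ≈ 1856.8.
Circumradius = m/(2 sin M) ≈ 41.312.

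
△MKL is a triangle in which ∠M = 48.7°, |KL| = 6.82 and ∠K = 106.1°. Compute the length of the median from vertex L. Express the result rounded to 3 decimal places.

m_L ≈ 7.587

The third angle is ∠L = 180° − ∠M − ∠K = 25.20°.
Law of sines: |LM| = |KL|·sin K/sin M ≈ 8.722.
Law of sines: |MK| = |KL|·sin L/sin M ≈ 3.8652.
Median from L: ½√(2·|KL|² + 2·|LM|² − |MK|²) ≈ 7.5867.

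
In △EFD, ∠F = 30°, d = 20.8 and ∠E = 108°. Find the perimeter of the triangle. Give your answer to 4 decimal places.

65.9063

The third angle is ∠D = 180° − ∠E − ∠F = 42.00°.
Law of sines: e = d·sin E/sin D ≈ 29.564.
Law of sines: f = d·sin F/sin D ≈ 15.543.
Semiperimeter s = (29.564+15.543+20.8)/2 = 32.953.
Perimeter = 29.564 + 15.543 + 20.8 = 65.906.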